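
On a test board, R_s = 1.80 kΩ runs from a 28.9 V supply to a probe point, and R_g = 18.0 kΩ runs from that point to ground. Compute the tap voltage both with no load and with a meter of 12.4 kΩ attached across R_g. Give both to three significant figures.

Open-circuit: V = 28.9 × 18.0/(1.80 + 18.0) = 26.3 V.
With the load, R_g becomes R_g‖R_L = 7.342 kΩ, so V = 28.9 × 7.342/9.142 = 23.2 V.

Unloaded: 26.3 V; loaded: 23.2 V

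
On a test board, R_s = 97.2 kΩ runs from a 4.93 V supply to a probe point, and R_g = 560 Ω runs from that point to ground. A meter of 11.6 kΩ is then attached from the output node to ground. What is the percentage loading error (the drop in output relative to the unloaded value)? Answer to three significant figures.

4.58 %

The divider's output (Thévenin) resistance is R_s‖R_g = 556.8 Ω.
Fractional drop under load = R_th/(R_th + R_L) = 556.8 / (556.8 + 11600) = 0.04580.
So the output falls by 4.58 %.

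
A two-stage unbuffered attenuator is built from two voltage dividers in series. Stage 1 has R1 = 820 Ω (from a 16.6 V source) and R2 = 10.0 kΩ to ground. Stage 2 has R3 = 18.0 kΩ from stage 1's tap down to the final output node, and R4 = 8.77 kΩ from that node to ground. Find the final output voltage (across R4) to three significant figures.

V_out ≈ 4.89 V

Stage 2 presents R3+R4 = 26770 Ω as a load on stage 1's tap.
Stage 1's lower leg becomes R2‖(R3+R4) = 7280 Ω, so V_mid = 16.6 × 7280/8100 = 14.92 V.
Stage 2 is itself unloaded: V_out = V_mid × R4/(R3+R4) = 14.92 × 8770/26770 = 4.89 V.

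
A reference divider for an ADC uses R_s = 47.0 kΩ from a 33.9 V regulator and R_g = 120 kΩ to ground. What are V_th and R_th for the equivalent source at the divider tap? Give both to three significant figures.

V_th = 24.4 V, R_th = 33.8 kΩ

V_th is the open-circuit tap voltage: 33.9 × 120/(47.0 + 120) = 24.4 V.
With the supply zeroed, R_s and R_g appear in parallel from the tap: R_th = R_s‖R_g = (47.0 × 120)/167.0 = 33.8 kΩ.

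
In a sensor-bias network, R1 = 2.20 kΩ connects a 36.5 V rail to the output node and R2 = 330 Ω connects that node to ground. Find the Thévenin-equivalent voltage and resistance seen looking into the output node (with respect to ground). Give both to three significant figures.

V_th is the open-circuit tap voltage: 36.5 × 330/(2200 + 330) = 4.76 V.
With the supply zeroed, R1 and R2 appear in parallel from the tap: R_th = R1‖R2 = (2200 × 330)/2530 = 287 Ω.

V_th = 4.76 V, R_th = 287 Ω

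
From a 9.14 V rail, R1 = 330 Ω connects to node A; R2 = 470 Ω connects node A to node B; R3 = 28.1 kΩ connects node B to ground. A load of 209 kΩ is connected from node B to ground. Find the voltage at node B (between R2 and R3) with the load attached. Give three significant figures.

V ≈ 8.85 V

At node B, R3 is in parallel with the load: R3‖R_L = 24770 Ω.
Below node A the resistance is R2 + (R3‖R_L) = 25240 Ω, so V_A = 9.14 × 25240/25570 = 9.022 V.
Then V_B = V_A × (R3‖R_L)/(R2 + R3‖R_L) = 9.022 × 24770/25240 = 8.85 V.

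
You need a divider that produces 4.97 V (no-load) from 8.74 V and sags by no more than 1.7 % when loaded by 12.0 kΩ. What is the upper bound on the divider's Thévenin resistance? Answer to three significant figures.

Loading drop = R_th/(R_th + R_L) ≤ 0.0170, so R_th ≤ R_L · ε/(1−ε) = 12.0 kΩ × 0.0170/0.9830 = 208 Ω.

R_th ≤ 208 Ω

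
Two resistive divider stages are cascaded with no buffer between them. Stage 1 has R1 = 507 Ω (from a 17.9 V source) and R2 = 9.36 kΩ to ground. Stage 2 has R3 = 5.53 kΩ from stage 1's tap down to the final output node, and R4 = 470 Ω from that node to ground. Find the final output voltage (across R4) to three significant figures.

V_out ≈ 1.23 V

Stage 2 presents R3+R4 = 6000 Ω as a load on stage 1's tap.
Stage 1's lower leg becomes R2‖(R3+R4) = 3656 Ω, so V_mid = 17.9 × 3656/4163 = 15.72 V.
Stage 2 is itself unloaded: V_out = V_mid × R4/(R3+R4) = 15.72 × 470/6000 = 1.23 V.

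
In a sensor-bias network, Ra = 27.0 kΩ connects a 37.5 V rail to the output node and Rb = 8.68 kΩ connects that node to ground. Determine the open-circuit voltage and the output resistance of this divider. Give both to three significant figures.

V_th is the open-circuit tap voltage: 37.5 × 8.68/(27.0 + 8.68) = 9.12 V.
With the supply zeroed, Ra and Rb appear in parallel from the tap: R_th = Ra‖Rb = (27.0 × 8.68)/35.68 = 6.57 kΩ.

V_th = 9.12 V, R_th = 6.57 kΩ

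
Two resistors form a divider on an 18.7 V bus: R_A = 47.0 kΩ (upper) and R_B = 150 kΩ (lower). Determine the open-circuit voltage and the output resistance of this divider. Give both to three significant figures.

V_th = 14.2 V, R_th = 35.8 kΩ

V_th is the open-circuit tap voltage: 18.7 × 150/(47.0 + 150) = 14.2 V.
With the supply zeroed, R_A and R_B appear in parallel from the tap: R_th = R_A‖R_B = (47.0 × 150)/197.0 = 35.8 kΩ.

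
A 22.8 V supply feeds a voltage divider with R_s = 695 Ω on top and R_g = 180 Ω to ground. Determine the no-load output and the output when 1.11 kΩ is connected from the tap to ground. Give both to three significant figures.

Open-circuit: V = 22.8 × 180/(695 + 180) = 4.69 V.
With the load, R_g becomes R_g‖R_L = 154.9 Ω, so V = 22.8 × 154.9/849.9 = 4.16 V.

Unloaded: 4.69 V; loaded: 4.16 V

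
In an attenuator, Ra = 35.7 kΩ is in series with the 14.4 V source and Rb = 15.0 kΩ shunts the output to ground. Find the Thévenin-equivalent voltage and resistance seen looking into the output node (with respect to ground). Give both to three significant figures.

V_th = 4.26 V, R_th = 10.6 kΩ

V_th is the open-circuit tap voltage: 14.4 × 15.0/(35.7 + 15.0) = 4.26 V.
With the supply zeroed, Ra and Rb appear in parallel from the tap: R_th = Ra‖Rb = (35.7 × 15.0)/50.70 = 10.6 kΩ.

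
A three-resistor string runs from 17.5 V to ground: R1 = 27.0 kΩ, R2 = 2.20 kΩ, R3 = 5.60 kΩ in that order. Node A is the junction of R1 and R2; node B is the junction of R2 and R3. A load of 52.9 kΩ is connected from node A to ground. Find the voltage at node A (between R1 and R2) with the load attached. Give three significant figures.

V ≈ 3.52 V

Below node A the series string R2+R3 = 7.800 kΩ sits in parallel with the 52.9 kΩ load: 6.798 kΩ.
V_A = 17.5 × 6.798/(27.0 + 6.798) = 3.52 V.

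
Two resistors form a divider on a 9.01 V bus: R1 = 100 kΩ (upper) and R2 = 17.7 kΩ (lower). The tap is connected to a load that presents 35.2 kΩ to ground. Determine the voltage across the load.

V_out ≈ 0.949 V

The load sits in parallel with R2: R2‖R_L = (17.7 × 35.2) / (17.7 + 35.2) = 11.78 kΩ.
V_out = 9.01 × 11.78 / (100 + 11.78) = 9.01 × 11.78/111.8 = 0.949 V.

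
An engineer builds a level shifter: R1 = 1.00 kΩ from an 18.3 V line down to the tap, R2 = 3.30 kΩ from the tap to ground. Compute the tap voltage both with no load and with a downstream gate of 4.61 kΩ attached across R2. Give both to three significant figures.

Unloaded: 14.0 V; loaded: 12.0 V

Open-circuit: V = 18.3 × 3.30/(1.00 + 3.30) = 14.0 V.
With the load, R2 becomes R2‖R_L = 1.923 kΩ, so V = 18.3 × 1.923/2.923 = 12.0 V.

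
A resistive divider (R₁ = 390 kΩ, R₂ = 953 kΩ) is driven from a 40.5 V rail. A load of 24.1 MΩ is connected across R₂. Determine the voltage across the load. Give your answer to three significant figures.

V_out ≈ 28.4 V

The load sits in parallel with R₂: R₂‖R_L = (953 × 24100) / (953 + 24100) = 916.7 kΩ.
V_out = 40.5 × 916.7 / (390 + 916.7) = 40.5 × 916.7/1307 = 28.4 V.
(Unloaded it would have been 28.7 V.)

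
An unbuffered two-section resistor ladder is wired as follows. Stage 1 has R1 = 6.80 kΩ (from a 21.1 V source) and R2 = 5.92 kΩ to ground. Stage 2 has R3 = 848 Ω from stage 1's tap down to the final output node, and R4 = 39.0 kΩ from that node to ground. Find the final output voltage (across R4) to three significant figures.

Stage 2 presents R3+R4 = 39850 Ω as a load on stage 1's tap.
Stage 1's lower leg becomes R2‖(R3+R4) = 5154 Ω, so V_mid = 21.1 × 5154/11950 = 9.098 V.
Stage 2 is itself unloaded: V_out = V_mid × R4/(R3+R4) = 9.098 × 39000/39850 = 8.90 V.

V_out ≈ 8.90 V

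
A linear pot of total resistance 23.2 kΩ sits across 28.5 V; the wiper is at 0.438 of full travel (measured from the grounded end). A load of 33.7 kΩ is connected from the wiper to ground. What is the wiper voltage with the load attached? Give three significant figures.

The wiper splits the pot into (1−α)R = 13.04 kΩ above and αR = 10.16 kΩ below.
Lower section ‖ load = 7.807 kΩ.
V_wiper = 28.5 × 7.807/(13.04 + 7.807) = 10.7 V.

V ≈ 10.7 V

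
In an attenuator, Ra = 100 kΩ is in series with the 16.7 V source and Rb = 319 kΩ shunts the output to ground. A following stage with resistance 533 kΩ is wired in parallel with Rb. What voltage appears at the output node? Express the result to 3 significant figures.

V_out ≈ 11.1 V

The load sits in parallel with Rb: Rb‖R_L = (319 × 533) / (319 + 533) = 199.6 kΩ.
V_out = 16.7 × 199.6 / (100 + 199.6) = 16.7 × 199.6/299.6 = 11.1 V.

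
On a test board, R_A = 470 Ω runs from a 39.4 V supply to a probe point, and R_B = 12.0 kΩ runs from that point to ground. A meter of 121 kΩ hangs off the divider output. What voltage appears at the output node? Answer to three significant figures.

V_out ≈ 37.8 V

The load sits in parallel with R_B: R_B‖R_L = (12000 × 121000) / (12000 + 121000) = 10920 Ω.
V_out = 39.4 × 10920 / (470 + 10920) = 39.4 × 10920/11390 = 37.8 V.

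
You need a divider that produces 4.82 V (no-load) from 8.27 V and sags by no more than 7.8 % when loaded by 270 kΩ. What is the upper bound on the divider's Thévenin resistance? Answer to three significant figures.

R_th ≤ 22.8 kΩ

Loading drop = R_th/(R_th + R_L) ≤ 0.0780, so R_th ≤ R_L · ε/(1−ε) = 270 kΩ × 0.0780/0.9220 = 22.8 kΩ.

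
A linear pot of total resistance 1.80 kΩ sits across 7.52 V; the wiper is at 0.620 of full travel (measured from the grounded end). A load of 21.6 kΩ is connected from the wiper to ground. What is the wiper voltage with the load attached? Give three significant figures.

V ≈ 4.57 V

The wiper splits the pot into (1−α)R = 684.0 Ω above and αR = 1116 Ω below.
Lower section ‖ load = 1061 Ω.
V_wiper = 7.52 × 1061/(684.0 + 1061) = 4.57 V.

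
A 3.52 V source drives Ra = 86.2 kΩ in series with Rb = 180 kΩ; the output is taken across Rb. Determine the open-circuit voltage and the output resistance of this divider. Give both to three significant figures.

V_th is the open-circuit tap voltage: 3.52 × 180/(86.2 + 180) = 2.38 V.
With the supply zeroed, Ra and Rb appear in parallel from the tap: R_th = Ra‖Rb = (86.2 × 180)/266.2 = 58.3 kΩ.

V_th = 2.38 V, R_th = 58.3 kΩ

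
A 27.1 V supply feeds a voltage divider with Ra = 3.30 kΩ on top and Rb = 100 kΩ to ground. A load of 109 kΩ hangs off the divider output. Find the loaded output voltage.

The load sits in parallel with Rb: Rb‖R_L = (100 × 109) / (100 + 109) = 52.15 kΩ.
V_out = 27.1 × 52.15 / (3.30 + 52.15) = 27.1 × 52.15/55.45 = 25.5 V.

V_out ≈ 25.5 V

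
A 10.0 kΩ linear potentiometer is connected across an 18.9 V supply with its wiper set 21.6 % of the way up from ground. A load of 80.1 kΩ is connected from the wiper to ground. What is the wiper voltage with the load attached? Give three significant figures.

V ≈ 4.00 V

The wiper splits the pot into (1−α)R = 7.840 kΩ above and αR = 2.160 kΩ below.
Lower section ‖ load = 2.103 kΩ.
V_wiper = 18.9 × 2.103/(7.840 + 2.103) = 4.00 V.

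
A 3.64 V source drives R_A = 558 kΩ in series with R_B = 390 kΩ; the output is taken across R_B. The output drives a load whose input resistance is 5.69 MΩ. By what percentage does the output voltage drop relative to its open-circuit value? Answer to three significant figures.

The divider's output (Thévenin) resistance is R_A‖R_B = 229.6 kΩ.
Fractional drop under load = R_th/(R_th + R_L) = 229.6 / (229.6 + 5690) = 0.03878.
So the output falls by 3.88 %.

3.88 %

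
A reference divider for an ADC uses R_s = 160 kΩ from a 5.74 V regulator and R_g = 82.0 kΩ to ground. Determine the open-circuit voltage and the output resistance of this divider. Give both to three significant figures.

V_th = 1.94 V, R_th = 54.2 kΩ

V_th is the open-circuit tap voltage: 5.74 × 82.0/(160 + 82.0) = 1.94 V.
With the supply zeroed, R_s and R_g appear in parallel from the tap: R_th = R_s‖R_g = (160 × 82.0)/242.0 = 54.2 kΩ.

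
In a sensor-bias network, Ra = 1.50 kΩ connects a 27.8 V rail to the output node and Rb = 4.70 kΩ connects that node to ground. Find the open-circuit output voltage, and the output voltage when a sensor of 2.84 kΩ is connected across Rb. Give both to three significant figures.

Unloaded: 21.1 V; loaded: 15.0 V

Open-circuit: V = 27.8 × 4.70/(1.50 + 4.70) = 21.1 V.
With the load, Rb becomes Rb‖R_L = 1.770 kΩ, so V = 27.8 × 1.770/3.270 = 15.0 V.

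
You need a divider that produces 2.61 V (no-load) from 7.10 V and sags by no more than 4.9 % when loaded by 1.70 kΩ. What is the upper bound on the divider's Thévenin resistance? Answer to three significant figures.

Loading drop = R_th/(R_th + R_L) ≤ 0.0490, so R_th ≤ R_L · ε/(1−ε) = 1.70 kΩ × 0.0490/0.9510 = 87.6 Ω.
(Any R1, R2 with R2/(R1+R2) = 0.368 and R1‖R2 ≤ 87.6 Ω will meet the spec.)

R_th ≤ 87.6 Ω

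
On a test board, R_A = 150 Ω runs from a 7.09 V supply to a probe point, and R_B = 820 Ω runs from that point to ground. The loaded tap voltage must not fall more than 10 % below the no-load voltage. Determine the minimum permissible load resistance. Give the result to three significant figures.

Output resistance R_th = R_A‖R_B = (150 × 820)/970.0 = 126.8 Ω.
The fractional drop is R_th/(R_th + R_L); requiring this ≤ 0.100 gives R_L ≥ R_th(1/0.100 − 1) = 126.8 × 9.000 = 1.14 kΩ.

R_L(min) ≈ 1.14 kΩ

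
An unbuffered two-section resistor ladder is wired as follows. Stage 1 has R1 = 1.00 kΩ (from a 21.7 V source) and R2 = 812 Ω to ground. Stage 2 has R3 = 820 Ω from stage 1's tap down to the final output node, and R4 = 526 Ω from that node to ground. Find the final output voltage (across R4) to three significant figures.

Stage 2 presents R3+R4 = 1346 Ω as a load on stage 1's tap.
Stage 1's lower leg becomes R2‖(R3+R4) = 506.5 Ω, so V_mid = 21.7 × 506.5/1506 = 7.295 V.
Stage 2 is itself unloaded: V_out = V_mid × R4/(R3+R4) = 7.295 × 526/1346 = 2.85 V.

V_out ≈ 2.85 V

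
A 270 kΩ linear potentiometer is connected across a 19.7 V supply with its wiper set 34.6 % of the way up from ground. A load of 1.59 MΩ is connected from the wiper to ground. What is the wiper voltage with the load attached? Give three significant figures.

The wiper splits the pot into (1−α)R = 176.6 kΩ above and αR = 93.42 kΩ below.
Lower section ‖ load = 88.24 kΩ.
V_wiper = 19.7 × 88.24/(176.6 + 88.24) = 6.56 V.

V ≈ 6.56 V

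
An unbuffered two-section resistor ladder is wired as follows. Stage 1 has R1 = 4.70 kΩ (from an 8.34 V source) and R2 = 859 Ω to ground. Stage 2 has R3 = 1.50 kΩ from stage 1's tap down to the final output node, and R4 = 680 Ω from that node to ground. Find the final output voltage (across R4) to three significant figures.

V_out ≈ 0.302 V

Stage 2 presents R3+R4 = 2180 Ω as a load on stage 1's tap.
Stage 1's lower leg becomes R2‖(R3+R4) = 616.2 Ω, so V_mid = 8.34 × 616.2/5316 = 0.9667 V.
Stage 2 is itself unloaded: V_out = V_mid × R4/(R3+R4) = 0.9667 × 680/2180 = 0.302 V.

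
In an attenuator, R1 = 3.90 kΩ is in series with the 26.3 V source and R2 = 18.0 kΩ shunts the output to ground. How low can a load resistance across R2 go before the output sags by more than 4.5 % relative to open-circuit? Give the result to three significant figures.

R_L(min) ≈ 68.0 kΩ

Output resistance R_th = R1‖R2 = (3.90 × 18.0)/21.90 = 3.205 kΩ.
The fractional drop is R_th/(R_th + R_L); requiring this ≤ 0.0450 gives R_L ≥ R_th(1/0.0450 − 1) = 3.205 × 21.22 = 68.0 kΩ.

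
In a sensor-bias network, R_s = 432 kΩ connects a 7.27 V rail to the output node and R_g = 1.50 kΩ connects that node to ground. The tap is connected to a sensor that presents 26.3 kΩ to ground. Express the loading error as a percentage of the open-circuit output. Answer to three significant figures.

5.38 %

The divider's output (Thévenin) resistance is R_s‖R_g = 1.495 kΩ.
Fractional drop under load = R_th/(R_th + R_L) = 1.495 / (1.495 + 26.3) = 0.05378.
So the output falls by 5.38 %.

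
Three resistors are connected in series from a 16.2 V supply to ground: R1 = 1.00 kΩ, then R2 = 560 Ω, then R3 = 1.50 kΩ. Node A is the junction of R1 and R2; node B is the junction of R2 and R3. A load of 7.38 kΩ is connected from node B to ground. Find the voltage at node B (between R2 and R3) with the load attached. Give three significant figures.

At node B, R3 is in parallel with the load: R3‖R_L = 1247 Ω.
Below node A the resistance is R2 + (R3‖R_L) = 1807 Ω, so V_A = 16.2 × 1807/2807 = 10.43 V.
Then V_B = V_A × (R3‖R_L)/(R2 + R3‖R_L) = 10.43 × 1247/1807 = 7.20 V.

V ≈ 7.20 V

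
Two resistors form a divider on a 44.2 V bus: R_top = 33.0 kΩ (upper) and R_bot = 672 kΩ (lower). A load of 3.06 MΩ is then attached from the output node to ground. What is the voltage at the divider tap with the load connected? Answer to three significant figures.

The load sits in parallel with R_bot: R_bot‖R_L = (672 × 3060) / (672 + 3060) = 551.0 kΩ.
V_out = 44.2 × 551.0 / (33.0 + 551.0) = 44.2 × 551.0/584.0 = 41.7 V.
(Unloaded it would have been 42.1 V.)

V_out ≈ 41.7 V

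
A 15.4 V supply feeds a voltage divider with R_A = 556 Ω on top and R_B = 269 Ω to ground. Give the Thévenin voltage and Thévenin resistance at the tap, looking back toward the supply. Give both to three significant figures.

V_th is the open-circuit tap voltage: 15.4 × 269/(556 + 269) = 5.02 V.
With the supply zeroed, R_A and R_B appear in parallel from the tap: R_th = R_A‖R_B = (556 × 269)/825.0 = 181 Ω.

V_th = 5.02 V, R_th = 181 Ω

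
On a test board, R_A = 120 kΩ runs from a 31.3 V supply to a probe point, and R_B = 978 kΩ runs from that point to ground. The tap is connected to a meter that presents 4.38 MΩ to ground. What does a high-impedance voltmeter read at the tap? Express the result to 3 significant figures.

V_out ≈ 27.2 V

The load sits in parallel with R_B: R_B‖R_L = (978 × 4380) / (978 + 4380) = 799.5 kΩ.
V_out = 31.3 × 799.5 / (120 + 799.5) = 31.3 × 799.5/919.5 = 27.2 V.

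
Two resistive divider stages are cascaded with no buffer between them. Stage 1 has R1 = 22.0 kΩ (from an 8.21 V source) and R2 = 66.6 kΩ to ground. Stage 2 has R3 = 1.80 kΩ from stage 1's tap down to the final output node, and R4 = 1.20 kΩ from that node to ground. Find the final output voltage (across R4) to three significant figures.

V_out ≈ 0.379 V

Stage 2 presents R3+R4 = 3.000 kΩ as a load on stage 1's tap.
Stage 1's lower leg becomes R2‖(R3+R4) = 2.871 kΩ, so V_mid = 8.21 × 2.871/24.87 = 0.9476 V.
Stage 2 is itself unloaded: V_out = V_mid × R4/(R3+R4) = 0.9476 × 1.20/3.000 = 0.379 V.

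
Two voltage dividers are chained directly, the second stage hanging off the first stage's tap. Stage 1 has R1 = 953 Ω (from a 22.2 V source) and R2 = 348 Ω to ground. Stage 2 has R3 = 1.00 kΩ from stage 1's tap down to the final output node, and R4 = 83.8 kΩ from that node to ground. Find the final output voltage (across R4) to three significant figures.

V_out ≈ 5.85 V

Stage 2 presents R3+R4 = 84800 Ω as a load on stage 1's tap.
Stage 1's lower leg becomes R2‖(R3+R4) = 346.6 Ω, so V_mid = 22.2 × 346.6/1300 = 5.920 V.
Stage 2 is itself unloaded: V_out = V_mid × R4/(R3+R4) = 5.920 × 83800/84800 = 5.85 V.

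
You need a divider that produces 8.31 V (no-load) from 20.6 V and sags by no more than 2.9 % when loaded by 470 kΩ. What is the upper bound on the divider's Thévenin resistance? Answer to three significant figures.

Loading drop = R_th/(R_th + R_L) ≤ 0.0290, so R_th ≤ R_L · ε/(1−ε) = 470 kΩ × 0.0290/0.9710 = 14.0 kΩ.
(Any R1, R2 with R2/(R1+R2) = 0.403 and R1‖R2 ≤ 14.0 kΩ will meet the spec.)

R_th ≤ 14.0 kΩ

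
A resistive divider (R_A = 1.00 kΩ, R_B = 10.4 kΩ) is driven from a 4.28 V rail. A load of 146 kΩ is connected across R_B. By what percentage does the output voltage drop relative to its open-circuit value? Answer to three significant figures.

0.621 %

The divider's output (Thévenin) resistance is R_A‖R_B = 0.9123 kΩ.
Fractional drop under load = R_th/(R_th + R_L) = 0.9123 / (0.9123 + 146) = 0.006210.
So the output falls by 0.621 %.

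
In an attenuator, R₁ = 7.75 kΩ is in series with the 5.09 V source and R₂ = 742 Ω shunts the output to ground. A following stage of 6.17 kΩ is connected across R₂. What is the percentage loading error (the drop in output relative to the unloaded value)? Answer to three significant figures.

The divider's output (Thévenin) resistance is R₁‖R₂ = 677.2 Ω.
Fractional drop under load = R_th/(R_th + R_L) = 677.2 / (677.2 + 6170) = 0.09890.
So the output falls by 9.89 %.

9.89 %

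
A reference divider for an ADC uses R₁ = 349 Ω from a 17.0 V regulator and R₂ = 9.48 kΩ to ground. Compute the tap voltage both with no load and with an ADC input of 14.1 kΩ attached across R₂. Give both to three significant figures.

Unloaded: 16.4 V; loaded: 16.0 V

Open-circuit: V = 17.0 × 9480/(349 + 9480) = 16.4 V.
With the load, R₂ becomes R₂‖R_L = 5669 Ω, so V = 17.0 × 5669/6018 = 16.0 V.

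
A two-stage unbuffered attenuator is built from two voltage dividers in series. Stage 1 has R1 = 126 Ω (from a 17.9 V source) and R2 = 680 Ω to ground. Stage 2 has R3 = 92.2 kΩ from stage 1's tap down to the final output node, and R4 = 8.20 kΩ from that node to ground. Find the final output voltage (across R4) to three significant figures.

V_out ≈ 1.23 V

Stage 2 presents R3+R4 = 100400 Ω as a load on stage 1's tap.
Stage 1's lower leg becomes R2‖(R3+R4) = 675.4 Ω, so V_mid = 17.9 × 675.4/801.4 = 15.09 V.
Stage 2 is itself unloaded: V_out = V_mid × R4/(R3+R4) = 15.09 × 8200/100400 = 1.23 V.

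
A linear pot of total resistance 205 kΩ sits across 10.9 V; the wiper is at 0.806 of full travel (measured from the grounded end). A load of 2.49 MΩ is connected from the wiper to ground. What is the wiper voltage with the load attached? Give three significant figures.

V ≈ 8.67 V

The wiper splits the pot into (1−α)R = 39.77 kΩ above and αR = 165.2 kΩ below.
Lower section ‖ load = 154.9 kΩ.
V_wiper = 10.9 × 154.9/(39.77 + 154.9) = 8.67 V.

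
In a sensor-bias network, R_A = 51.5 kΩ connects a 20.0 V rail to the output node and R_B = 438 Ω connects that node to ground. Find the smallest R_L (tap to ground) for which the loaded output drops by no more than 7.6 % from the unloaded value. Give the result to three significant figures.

Output resistance R_th = R_A‖R_B = (51500 × 438)/51940 = 434.3 Ω.
The fractional drop is R_th/(R_th + R_L); requiring this ≤ 0.0760 gives R_L ≥ R_th(1/0.0760 − 1) = 434.3 × 12.16 = 5.28 kΩ.

R_L(min) ≈ 5.28 kΩ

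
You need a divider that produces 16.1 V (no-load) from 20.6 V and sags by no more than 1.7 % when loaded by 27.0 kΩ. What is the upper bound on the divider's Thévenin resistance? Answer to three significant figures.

Loading drop = R_th/(R_th + R_L) ≤ 0.0170, so R_th ≤ R_L · ε/(1−ε) = 27.0 kΩ × 0.0170/0.9830 = 467 Ω.

R_th ≤ 467 Ω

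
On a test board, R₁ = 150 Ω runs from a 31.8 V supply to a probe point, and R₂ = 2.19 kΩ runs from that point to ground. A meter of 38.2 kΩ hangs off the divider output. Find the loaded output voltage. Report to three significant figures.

The load sits in parallel with R₂: R₂‖R_L = (2190 × 38200) / (2190 + 38200) = 2071 Ω.
V_out = 31.8 × 2071 / (150 + 2071) = 31.8 × 2071/2221 = 29.7 V.

V_out ≈ 29.7 V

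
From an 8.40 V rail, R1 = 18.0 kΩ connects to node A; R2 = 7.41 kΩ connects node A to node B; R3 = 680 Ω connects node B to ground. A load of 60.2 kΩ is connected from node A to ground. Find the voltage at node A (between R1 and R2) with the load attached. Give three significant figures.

Below node A the series string R2+R3 = 8090 Ω sits in parallel with the 60200 Ω load: 7132 Ω.
V_A = 8.40 × 7132/(18000 + 7132) = 2.38 V.

V ≈ 2.38 V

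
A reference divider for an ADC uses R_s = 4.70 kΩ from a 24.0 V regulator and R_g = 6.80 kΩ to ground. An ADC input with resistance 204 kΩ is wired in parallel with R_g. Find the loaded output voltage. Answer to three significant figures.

V_out ≈ 14.0 V

The load sits in parallel with R_g: R_g‖R_L = (6.80 × 204) / (6.80 + 204) = 6.581 kΩ.
V_out = 24.0 × 6.581 / (4.70 + 6.581) = 24.0 × 6.581/11.28 = 14.0 V.
(Unloaded it would have been 14.2 V.)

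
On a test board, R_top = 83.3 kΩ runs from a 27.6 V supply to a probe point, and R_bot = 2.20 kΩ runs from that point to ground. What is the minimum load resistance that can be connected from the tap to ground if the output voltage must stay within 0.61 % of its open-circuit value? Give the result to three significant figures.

Output resistance R_th = R_top‖R_bot = (83.3 × 2.20)/85.50 = 2.143 kΩ.
The fractional drop is R_th/(R_th + R_L); requiring this ≤ 0.00610 gives R_L ≥ R_th(1/0.00610 − 1) = 2.143 × 162.9 = 349 kΩ.

R_L(min) ≈ 349 kΩ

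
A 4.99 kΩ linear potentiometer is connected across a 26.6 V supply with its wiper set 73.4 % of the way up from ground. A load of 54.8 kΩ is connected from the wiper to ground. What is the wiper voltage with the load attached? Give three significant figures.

The wiper splits the pot into (1−α)R = 1.327 kΩ above and αR = 3.663 kΩ below.
Lower section ‖ load = 3.433 kΩ.
V_wiper = 26.6 × 3.433/(1.327 + 3.433) = 19.2 V.

V ≈ 19.2 V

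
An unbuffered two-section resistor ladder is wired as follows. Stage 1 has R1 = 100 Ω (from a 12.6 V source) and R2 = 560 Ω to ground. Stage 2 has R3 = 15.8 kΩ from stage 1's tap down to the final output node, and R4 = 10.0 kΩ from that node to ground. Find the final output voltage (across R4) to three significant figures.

Stage 2 presents R3+R4 = 25800 Ω as a load on stage 1's tap.
Stage 1's lower leg becomes R2‖(R3+R4) = 548.1 Ω, so V_mid = 12.6 × 548.1/648.1 = 10.66 V.
Stage 2 is itself unloaded: V_out = V_mid × R4/(R3+R4) = 10.66 × 10000/25800 = 4.13 V.

V_out ≈ 4.13 V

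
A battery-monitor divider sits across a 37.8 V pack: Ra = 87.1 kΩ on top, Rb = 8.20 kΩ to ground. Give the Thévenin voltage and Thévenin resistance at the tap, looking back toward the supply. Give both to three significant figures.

V_th is the open-circuit tap voltage: 37.8 × 8.20/(87.1 + 8.20) = 3.25 V.
With the supply zeroed, Ra and Rb appear in parallel from the tap: R_th = Ra‖Rb = (87.1 × 8.20)/95.30 = 7.49 kΩ.

V_th = 3.25 V, R_th = 7.49 kΩ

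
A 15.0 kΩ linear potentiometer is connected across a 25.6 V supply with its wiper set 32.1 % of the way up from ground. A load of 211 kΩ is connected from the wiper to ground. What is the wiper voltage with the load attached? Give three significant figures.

The wiper splits the pot into (1−α)R = 10.19 kΩ above and αR = 4.815 kΩ below.
Lower section ‖ load = 4.708 kΩ.
V_wiper = 25.6 × 4.708/(10.19 + 4.708) = 8.09 V.

V ≈ 8.09 V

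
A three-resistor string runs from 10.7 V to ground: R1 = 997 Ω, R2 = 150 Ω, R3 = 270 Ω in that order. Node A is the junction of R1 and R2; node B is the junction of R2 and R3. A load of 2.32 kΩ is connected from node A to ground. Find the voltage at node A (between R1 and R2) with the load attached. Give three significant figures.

Below node A the series string R2+R3 = 420.0 Ω sits in parallel with the 2320 Ω load: 355.6 Ω.
V_A = 10.7 × 355.6/(997 + 355.6) = 2.81 V.

V ≈ 2.81 V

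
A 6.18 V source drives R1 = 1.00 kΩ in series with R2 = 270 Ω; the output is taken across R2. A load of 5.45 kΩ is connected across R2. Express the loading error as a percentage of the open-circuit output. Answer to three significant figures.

3.75 %

The divider's output (Thévenin) resistance is R1‖R2 = 212.6 Ω.
Fractional drop under load = R_th/(R_th + R_L) = 212.6 / (212.6 + 5450) = 0.03754.
So the output falls by 3.75 %.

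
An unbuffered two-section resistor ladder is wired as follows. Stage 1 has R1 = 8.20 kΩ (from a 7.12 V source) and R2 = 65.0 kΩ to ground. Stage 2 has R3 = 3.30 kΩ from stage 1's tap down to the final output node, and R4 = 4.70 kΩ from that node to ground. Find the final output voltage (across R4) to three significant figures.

Stage 2 presents R3+R4 = 8.000 kΩ as a load on stage 1's tap.
Stage 1's lower leg becomes R2‖(R3+R4) = 7.123 kΩ, so V_mid = 7.12 × 7.123/15.32 = 3.310 V.
Stage 2 is itself unloaded: V_out = V_mid × R4/(R3+R4) = 3.310 × 4.70/8.000 = 1.94 V.

V_out ≈ 1.94 V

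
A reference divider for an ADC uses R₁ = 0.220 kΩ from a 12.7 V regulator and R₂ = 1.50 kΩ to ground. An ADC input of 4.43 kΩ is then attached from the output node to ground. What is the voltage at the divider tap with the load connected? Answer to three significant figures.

The load sits in parallel with R₂: R₂‖R_L = (1500 × 4430) / (1500 + 4430) = 1121 Ω.
V_out = 12.7 × 1121 / (220 + 1121) = 12.7 × 1121/1341 = 10.6 V.

V_out ≈ 10.6 V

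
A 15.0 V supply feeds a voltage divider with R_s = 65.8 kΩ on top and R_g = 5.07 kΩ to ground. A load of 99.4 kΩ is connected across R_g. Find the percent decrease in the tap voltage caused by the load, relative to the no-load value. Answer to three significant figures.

4.52 %

The divider's output (Thévenin) resistance is R_s‖R_g = 4.707 kΩ.
Fractional drop under load = R_th/(R_th + R_L) = 4.707 / (4.707 + 99.4) = 0.04522.
So the output falls by 4.52 %.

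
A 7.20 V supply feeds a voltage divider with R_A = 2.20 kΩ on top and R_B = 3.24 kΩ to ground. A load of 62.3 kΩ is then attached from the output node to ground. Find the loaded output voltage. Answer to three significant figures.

V_out ≈ 4.20 V

The load sits in parallel with R_B: R_B‖R_L = (3.24 × 62.3) / (3.24 + 62.3) = 3.080 kΩ.
V_out = 7.20 × 3.080 / (2.20 + 3.080) = 7.20 × 3.080/5.280 = 4.20 V.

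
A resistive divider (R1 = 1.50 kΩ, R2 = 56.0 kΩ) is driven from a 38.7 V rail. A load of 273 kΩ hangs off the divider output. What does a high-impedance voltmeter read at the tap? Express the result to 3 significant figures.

The load sits in parallel with R2: R2‖R_L = (56.0 × 273) / (56.0 + 273) = 46.47 kΩ.
V_out = 38.7 × 46.47 / (1.50 + 46.47) = 38.7 × 46.47/47.97 = 37.5 V.
(Unloaded it would have been 37.7 V.)

V_out ≈ 37.5 V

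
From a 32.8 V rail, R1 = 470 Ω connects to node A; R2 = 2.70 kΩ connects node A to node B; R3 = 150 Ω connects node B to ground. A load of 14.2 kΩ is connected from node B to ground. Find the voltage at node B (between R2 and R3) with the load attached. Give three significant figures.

V ≈ 1.47 V

At node B, R3 is in parallel with the load: R3‖R_L = 148.4 Ω.
Below node A the resistance is R2 + (R3‖R_L) = 2848 Ω, so V_A = 32.8 × 2848/3318 = 28.15 V.
Then V_B = V_A × (R3‖R_L)/(R2 + R3‖R_L) = 28.15 × 148.4/2848 = 1.47 V.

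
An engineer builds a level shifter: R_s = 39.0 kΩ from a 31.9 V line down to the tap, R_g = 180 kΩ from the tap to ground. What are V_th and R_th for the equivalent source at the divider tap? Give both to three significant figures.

V_th = 26.2 V, R_th = 32.1 kΩ

V_th is the open-circuit tap voltage: 31.9 × 180/(39.0 + 180) = 26.2 V.
With the supply zeroed, R_s and R_g appear in parallel from the tap: R_th = R_s‖R_g = (39.0 × 180)/219.0 = 32.1 kΩ.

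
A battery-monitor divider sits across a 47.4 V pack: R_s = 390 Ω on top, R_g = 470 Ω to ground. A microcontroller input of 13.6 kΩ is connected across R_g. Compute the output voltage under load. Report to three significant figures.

V_out ≈ 25.5 V

The load sits in parallel with R_g: R_g‖R_L = (470 × 13600) / (470 + 13600) = 454.3 Ω.
V_out = 47.4 × 454.3 / (390 + 454.3) = 47.4 × 454.3/844.3 = 25.5 V.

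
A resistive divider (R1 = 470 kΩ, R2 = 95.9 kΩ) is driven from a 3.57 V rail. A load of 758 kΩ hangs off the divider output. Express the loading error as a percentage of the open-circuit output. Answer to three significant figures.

9.51 %

Unloaded V = 3.57 × 95.9/565.9 = 0.60499 V.
Loaded: R2‖R_L = 85.13 kΩ, giving V = 3.57 × 85.13/555.1 = 0.54746 V.
Drop = (0.60499 − 0.54746) / 0.60499 = 9.51 %.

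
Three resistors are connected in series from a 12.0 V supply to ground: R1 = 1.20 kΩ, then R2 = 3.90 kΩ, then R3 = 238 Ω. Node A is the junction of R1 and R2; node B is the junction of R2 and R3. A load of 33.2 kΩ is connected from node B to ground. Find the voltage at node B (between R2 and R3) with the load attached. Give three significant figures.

V ≈ 0.531 V

At node B, R3 is in parallel with the load: R3‖R_L = 236.3 Ω.
Below node A the resistance is R2 + (R3‖R_L) = 4136 Ω, so V_A = 12.0 × 4136/5336 = 9.302 V.
Then V_B = V_A × (R3‖R_L)/(R2 + R3‖R_L) = 9.302 × 236.3/4136 = 0.531 V.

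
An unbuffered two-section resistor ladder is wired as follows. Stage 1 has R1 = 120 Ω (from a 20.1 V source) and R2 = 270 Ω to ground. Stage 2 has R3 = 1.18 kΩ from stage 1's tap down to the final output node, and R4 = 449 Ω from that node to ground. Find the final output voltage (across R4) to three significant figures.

Stage 2 presents R3+R4 = 1629 Ω as a load on stage 1's tap.
Stage 1's lower leg becomes R2‖(R3+R4) = 231.6 Ω, so V_mid = 20.1 × 231.6/351.6 = 13.24 V.
Stage 2 is itself unloaded: V_out = V_mid × R4/(R3+R4) = 13.24 × 449/1629 = 3.65 V.

V_out ≈ 3.65 V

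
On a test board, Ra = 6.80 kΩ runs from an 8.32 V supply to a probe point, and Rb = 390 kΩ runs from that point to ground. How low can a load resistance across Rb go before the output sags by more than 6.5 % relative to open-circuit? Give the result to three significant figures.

R_L(min) ≈ 96.1 kΩ

Output resistance R_th = Ra‖Rb = (6.80 × 390)/396.8 = 6.683 kΩ.
The fractional drop is R_th/(R_th + R_L); requiring this ≤ 0.0650 gives R_L ≥ R_th(1/0.0650 − 1) = 6.683 × 14.38 = 96.1 kΩ.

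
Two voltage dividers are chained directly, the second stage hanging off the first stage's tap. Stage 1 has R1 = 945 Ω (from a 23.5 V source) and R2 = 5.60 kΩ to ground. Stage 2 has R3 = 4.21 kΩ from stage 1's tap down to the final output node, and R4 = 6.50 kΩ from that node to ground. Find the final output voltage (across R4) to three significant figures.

V_out ≈ 11.3 V

Stage 2 presents R3+R4 = 10710 Ω as a load on stage 1's tap.
Stage 1's lower leg becomes R2‖(R3+R4) = 3677 Ω, so V_mid = 23.5 × 3677/4622 = 18.70 V.
Stage 2 is itself unloaded: V_out = V_mid × R4/(R3+R4) = 18.70 × 6500/10710 = 11.3 V.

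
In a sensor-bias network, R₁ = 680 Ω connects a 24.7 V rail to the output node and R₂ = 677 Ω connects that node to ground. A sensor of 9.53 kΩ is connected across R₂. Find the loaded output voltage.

V_out ≈ 11.9 V

The load sits in parallel with R₂: R₂‖R_L = (677 × 9530) / (677 + 9530) = 632.1 Ω.
V_out = 24.7 × 632.1 / (680 + 632.1) = 24.7 × 632.1/1312 = 11.9 V.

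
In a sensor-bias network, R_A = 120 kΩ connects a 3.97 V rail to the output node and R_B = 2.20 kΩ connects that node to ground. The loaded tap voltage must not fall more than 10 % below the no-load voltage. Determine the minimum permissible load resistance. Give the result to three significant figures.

Output resistance R_th = R_A‖R_B = (120 × 2.20)/122.2 = 2.160 kΩ.
The fractional drop is R_th/(R_th + R_L); requiring this ≤ 0.100 gives R_L ≥ R_th(1/0.100 − 1) = 2.160 × 9.000 = 19.4 kΩ.

R_L(min) ≈ 19.4 kΩ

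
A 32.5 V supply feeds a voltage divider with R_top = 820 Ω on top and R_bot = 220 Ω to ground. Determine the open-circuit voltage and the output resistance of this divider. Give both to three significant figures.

V_th is the open-circuit tap voltage: 32.5 × 220/(820 + 220) = 6.88 V.
With the supply zeroed, R_top and R_bot appear in parallel from the tap: R_th = R_top‖R_bot = (820 × 220)/1040 = 173 Ω.

V_th = 6.88 V, R_th = 173 Ω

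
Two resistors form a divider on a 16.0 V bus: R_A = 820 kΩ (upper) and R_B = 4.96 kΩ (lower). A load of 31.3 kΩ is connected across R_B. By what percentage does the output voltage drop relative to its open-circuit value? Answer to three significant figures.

The divider's output (Thévenin) resistance is R_A‖R_B = 4.930 kΩ.
Fractional drop under load = R_th/(R_th + R_L) = 4.930 / (4.930 + 31.3) = 0.1361.
So the output falls by 13.6 %.

13.6 %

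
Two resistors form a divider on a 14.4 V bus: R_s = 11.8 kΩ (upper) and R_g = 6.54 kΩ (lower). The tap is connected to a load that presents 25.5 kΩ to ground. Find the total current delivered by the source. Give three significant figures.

R_g‖R_L = 5.205 kΩ, so the source sees R_s + R_g‖R_L = 17.01 kΩ.
I = 14.4 V / 17.01 kΩ = 0.847 mA.

I ≈ 0.847 mA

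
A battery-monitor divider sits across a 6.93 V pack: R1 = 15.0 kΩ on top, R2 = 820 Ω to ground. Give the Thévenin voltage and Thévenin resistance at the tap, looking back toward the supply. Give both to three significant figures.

V_th is the open-circuit tap voltage: 6.93 × 820/(15000 + 820) = 0.359 V.
With the supply zeroed, R1 and R2 appear in parallel from the tap: R_th = R1‖R2 = (15000 × 820)/15820 = 777 Ω.

V_th = 0.359 V, R_th = 777 Ω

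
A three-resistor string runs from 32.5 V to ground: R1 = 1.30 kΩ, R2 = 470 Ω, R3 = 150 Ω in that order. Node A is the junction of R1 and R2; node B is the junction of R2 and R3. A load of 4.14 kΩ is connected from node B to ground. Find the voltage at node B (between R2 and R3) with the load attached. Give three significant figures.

V ≈ 2.46 V

At node B, R3 is in parallel with the load: R3‖R_L = 144.8 Ω.
Below node A the resistance is R2 + (R3‖R_L) = 614.8 Ω, so V_A = 32.5 × 614.8/1915 = 10.43 V.
Then V_B = V_A × (R3‖R_L)/(R2 + R3‖R_L) = 10.43 × 144.8/614.8 = 2.46 V.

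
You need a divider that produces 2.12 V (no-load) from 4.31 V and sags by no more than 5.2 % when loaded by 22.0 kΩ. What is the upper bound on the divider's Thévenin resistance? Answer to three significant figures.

Loading drop = R_th/(R_th + R_L) ≤ 0.0520, so R_th ≤ R_L · ε/(1−ε) = 22.0 kΩ × 0.0520/0.9480 = 1.21 kΩ.
(Any R1, R2 with R2/(R1+R2) = 0.492 and R1‖R2 ≤ 1.21 kΩ will meet the spec.)

R_th ≤ 1.21 kΩ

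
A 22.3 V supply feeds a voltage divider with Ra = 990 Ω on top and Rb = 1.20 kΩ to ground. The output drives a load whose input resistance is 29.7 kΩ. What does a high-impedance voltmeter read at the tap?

The load sits in parallel with Rb: Rb‖R_L = (1200 × 29700) / (1200 + 29700) = 1153 Ω.
V_out = 22.3 × 1153 / (990 + 1153) = 22.3 × 1153/2143 = 12.0 V.

V_out ≈ 12.0 V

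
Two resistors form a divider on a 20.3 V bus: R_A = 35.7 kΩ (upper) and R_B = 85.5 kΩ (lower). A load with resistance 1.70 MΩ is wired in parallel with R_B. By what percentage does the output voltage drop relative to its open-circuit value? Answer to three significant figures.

The divider's output (Thévenin) resistance is R_A‖R_B = 25.18 kΩ.
Fractional drop under load = R_th/(R_th + R_L) = 25.18 / (25.18 + 1700) = 0.01460.
So the output falls by 1.46 %.

1.46 %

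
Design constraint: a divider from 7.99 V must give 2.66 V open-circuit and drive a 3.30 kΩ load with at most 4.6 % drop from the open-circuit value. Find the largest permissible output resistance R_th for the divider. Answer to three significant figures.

R_th ≤ 159 Ω

Loading drop = R_th/(R_th + R_L) ≤ 0.0460, so R_th ≤ R_L · ε/(1−ε) = 3.30 kΩ × 0.0460/0.9540 = 159 Ω.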